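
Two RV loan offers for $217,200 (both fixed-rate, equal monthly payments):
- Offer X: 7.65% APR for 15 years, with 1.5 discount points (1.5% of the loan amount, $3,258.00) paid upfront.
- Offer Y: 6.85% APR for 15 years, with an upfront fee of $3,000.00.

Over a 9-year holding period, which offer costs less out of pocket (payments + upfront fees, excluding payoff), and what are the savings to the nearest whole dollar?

Offer X: at 7.65% the monthly rate is 0.0063750, so the payment is 217,200 × 0.0063750 / (1 − 1.0063750^−180) = $2,032.03.
Offer Y: monthly rate = 6.85%/12 = 0.0057083; payment = 217,200 × 0.0057083 / (1 − (1+0.0057083)^−180) = $1,934.09.
Over 108 months: Offer X costs 108 × $2,032.03 + $3,258.00 = $222,717.24; Offer Y costs 108 × $1,934.09 + $3,000.00 = $211,881.72.
Offer Y is cheaper by $222,717.24 − $211,881.72 = $10,835.52.

Offer Y by $10,836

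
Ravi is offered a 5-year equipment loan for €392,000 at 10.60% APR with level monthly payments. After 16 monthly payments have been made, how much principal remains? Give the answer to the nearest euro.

€306,777

With monthly rate i = 10.6%/12 = 0.0088333, the balance after k of n payments is P · [(1+i)^n − (1+i)^k] / [(1+i)^n − 1].
(1+0.0088333)^60 = 1.69498325 and (1+0.0088333)^16 = 1.15109396, so the balance is 392,000 × (1.69498325 − 1.15109396) / (1.69498325 − 1) = €306,776.60.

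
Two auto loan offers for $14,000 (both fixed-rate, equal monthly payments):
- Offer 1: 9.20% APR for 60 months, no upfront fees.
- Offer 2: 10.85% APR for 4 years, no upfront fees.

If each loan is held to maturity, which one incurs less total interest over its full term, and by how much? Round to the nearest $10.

Offer 1: at 9.20% the monthly rate is 0.0076667, so the payment is 14,000 × 0.0076667 / (1 − 1.0076667^−60) = $291.98.
Total interest on Offer 1 = 60 × $291.98 − $14,000 = $3,518.80.
Offer 2: at 10.85% the monthly rate is 0.0090417, so the payment is 14,000 × 0.0090417 / (1 − 1.0090417^−48) = $360.82.
Total interest on Offer 2 = 48 × $360.82 − $14,000 = $3,319.36.
Offer 2 is lower by $199.44.

Offer 2 by $200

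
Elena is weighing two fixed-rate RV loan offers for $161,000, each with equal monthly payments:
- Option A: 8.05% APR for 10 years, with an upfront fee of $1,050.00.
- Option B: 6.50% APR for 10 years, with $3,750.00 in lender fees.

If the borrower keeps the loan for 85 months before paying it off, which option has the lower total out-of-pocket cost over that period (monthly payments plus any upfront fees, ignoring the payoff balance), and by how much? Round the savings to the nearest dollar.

Option A: monthly rate = 8.05%/12 = 0.0067083; payment = 161,000 × 0.0067083 / (1 − (1+0.0067083)^−120) = $1,957.63.
Option B: monthly rate = 6.5%/12 = 0.0054167; payment = 161,000 × 0.0054167 / (1 − (1+0.0054167)^−120) = $1,828.12.
Over 85 months: Option A costs 85 × $1,957.63 + $1,050.00 = $167,448.55; Option B costs 85 × $1,828.12 + $3,750.00 = $159,140.20.
Option B is cheaper by $167,448.55 − $159,140.20 = $8,308.35.

Option B by $8,308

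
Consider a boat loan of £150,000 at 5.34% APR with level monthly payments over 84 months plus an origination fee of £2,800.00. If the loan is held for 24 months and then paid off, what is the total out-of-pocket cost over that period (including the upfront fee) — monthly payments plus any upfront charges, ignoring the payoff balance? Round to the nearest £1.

Monthly rate = 5.34%/12 = 0.0044500; payment = 150,000 × 0.0044500 / (1 − (1+0.0044500)^−84) = £2,144.13.
Total outlay = 24 × £2,144.13 + £2,800.00 = £54,259.12.

£54,259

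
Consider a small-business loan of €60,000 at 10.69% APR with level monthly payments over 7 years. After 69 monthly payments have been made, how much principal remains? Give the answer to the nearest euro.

€14,229

With monthly rate i = 10.69%/12 = 0.0089083, the balance after k of n payments is P · [(1+i)^n − (1+i)^k] / [(1+i)^n − 1].
(1+0.0089083)^84 = 2.10641323 and (1+0.0089083)^69 = 1.84402980, so the balance is 60,000 × (2.10641323 − 1.84402980) / (2.10641323 − 1) = €14,228.87.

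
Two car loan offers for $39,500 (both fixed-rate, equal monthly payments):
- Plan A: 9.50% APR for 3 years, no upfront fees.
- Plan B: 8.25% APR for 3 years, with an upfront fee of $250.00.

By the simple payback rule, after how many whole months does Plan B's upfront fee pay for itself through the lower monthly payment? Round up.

11 months

Plan A: at 9.50% the monthly rate is 0.0079167, so the payment is 39,500 × 0.0079167 / (1 − 1.0079167^−36) = $1,265.30.
Plan B: monthly rate = 8.25%/12 = 0.0068750; payment = 39,500 × 0.0068750 / (1 − (1+0.0068750)^−36) = $1,242.35.
Monthly savings = $1,265.30 − $1,242.35 = $22.95.
Break-even = $250.00 / $22.95 = 10.89 → 11 months.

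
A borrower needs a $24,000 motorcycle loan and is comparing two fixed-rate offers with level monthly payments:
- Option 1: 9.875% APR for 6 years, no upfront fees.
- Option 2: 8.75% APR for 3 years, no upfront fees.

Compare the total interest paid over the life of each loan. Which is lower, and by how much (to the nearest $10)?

Option 2 by $4,530

Option 1: monthly rate = 9.875%/12 = 0.0082292; payment = 24,000 × 0.0082292 / (1 − (1+0.0082292)^−72) = $443.11.
Total interest on Option 1 = 72 × $443.11 − $24,000 = $7,903.92.
Option 2: at 8.75% the monthly rate is 0.0072917, so the payment is 24,000 × 0.0072917 / (1 − 1.0072917^−36) = $760.40.
Total interest on Option 2 = 36 × $760.40 − $24,000 = $3,374.40.
Option 2 is lower by $4,529.52.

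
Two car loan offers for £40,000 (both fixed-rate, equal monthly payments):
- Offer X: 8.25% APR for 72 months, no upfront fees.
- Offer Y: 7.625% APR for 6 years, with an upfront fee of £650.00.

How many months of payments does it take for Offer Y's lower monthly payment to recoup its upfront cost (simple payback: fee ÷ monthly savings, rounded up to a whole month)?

54 months

Offer X: at 8.25% the monthly rate is 0.0068750, so the payment is 40,000 × 0.0068750 / (1 − 1.0068750^−72) = £706.22.
Offer Y: monthly rate = 7.625%/12 = 0.0063542; payment = 40,000 × 0.0063542 / (1 − (1+0.0063542)^−72) = £694.03.
Monthly savings = £706.22 − £694.03 = £12.19.
Break-even = £650.00 / £12.19 = 53.32 → 54 months.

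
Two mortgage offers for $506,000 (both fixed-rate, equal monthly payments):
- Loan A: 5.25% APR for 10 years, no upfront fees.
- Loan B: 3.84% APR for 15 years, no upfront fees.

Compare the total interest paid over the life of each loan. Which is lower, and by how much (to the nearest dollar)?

Loan A by $14,953

Loan A: at 5.25% the monthly rate is 0.0043750, so the payment is 506,000 × 0.0043750 / (1 − 1.0043750^−120) = $5,428.96.
Total interest on Loan A = 120 × $5,428.96 − $506,000 = $145,475.20.
Loan B: monthly rate = 3.84%/12 = 0.0032000; payment = 506,000 × 0.0032000 / (1 − (1+0.0032000)^−180) = $3,702.38.
Total interest on Loan B = 180 × $3,702.38 − $506,000 = $160,428.40.
Loan A is lower by $14,953.20.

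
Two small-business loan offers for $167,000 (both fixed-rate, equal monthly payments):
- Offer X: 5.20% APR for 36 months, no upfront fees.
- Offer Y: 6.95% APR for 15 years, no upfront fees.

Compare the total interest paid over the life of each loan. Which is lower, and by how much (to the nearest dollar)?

Offer X by $88,623

Offer X: at 5.20% the monthly rate is 0.0043333, so the payment is 167,000 × 0.0043333 / (1 − 1.0043333^−36) = $5,020.15.
Total interest on Offer X = 36 × $5,020.15 − $167,000 = $13,725.40.
Offer Y: at 6.95% the monthly rate is 0.0057917, so the payment is 167,000 × 0.0057917 / (1 − 1.0057917^−180) = $1,496.38.
Total interest on Offer Y = 180 × $1,496.38 − $167,000 = $102,348.40.
Offer X is lower by $88,623.00.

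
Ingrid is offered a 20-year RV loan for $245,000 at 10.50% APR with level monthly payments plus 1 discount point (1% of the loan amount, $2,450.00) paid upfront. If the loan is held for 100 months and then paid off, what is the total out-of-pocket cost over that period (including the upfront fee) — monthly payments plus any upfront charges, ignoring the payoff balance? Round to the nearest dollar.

$247,053

At 10.50% the monthly rate is 0.0087500, so the payment is 245,000 × 0.0087500 / (1 − 1.0087500^−240) = $2,446.03.
Total outlay = 100 × $2,446.03 + $2,450.00 = $247,053.00.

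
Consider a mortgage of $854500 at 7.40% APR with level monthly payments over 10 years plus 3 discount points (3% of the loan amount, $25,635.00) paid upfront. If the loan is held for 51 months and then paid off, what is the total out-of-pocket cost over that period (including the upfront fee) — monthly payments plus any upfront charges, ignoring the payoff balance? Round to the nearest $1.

$540,660

At 7.40% the monthly rate is 0.0061667, so the payment is 854,500 × 0.0061667 / (1 − 1.0061667^−120) = $10,098.52.
Total outlay = 51 × $10,098.52 + $25,635.00 = $540,659.52.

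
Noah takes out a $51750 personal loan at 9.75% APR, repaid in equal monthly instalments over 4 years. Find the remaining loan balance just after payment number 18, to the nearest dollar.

$34,654

With monthly rate i = 9.75%/12 = 0.0081250, the balance after k of n payments is P · [(1+i)^n − (1+i)^k] / [(1+i)^n − 1].
(1+0.0081250)^48 = 1.47465513 and (1+0.0081250)^18 = 1.15680172, so the balance is 51,750 × (1.47465513 − 1.15680172) / (1.47465513 − 1) = $34,654.45.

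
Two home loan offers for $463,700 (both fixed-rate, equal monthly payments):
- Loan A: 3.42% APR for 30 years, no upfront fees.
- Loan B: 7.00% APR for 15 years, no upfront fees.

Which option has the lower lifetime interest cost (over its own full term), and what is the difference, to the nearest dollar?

Loan A: monthly rate = 3.42%/12 = 0.0028500; payment = 463,700 × 0.0028500 / (1 − (1+0.0028500)^−360) = $2,061.57.
Total interest on Loan A = 360 × $2,061.57 − $463,700 = $278,465.20.
Loan B: monthly rate = 7%/12 = 0.0058333; payment = 463,700 × 0.0058333 / (1 − (1+0.0058333)^−180) = $4,167.87.
Total interest on Loan B = 180 × $4,167.87 − $463,700 = $286,516.60.
Loan A is lower by $8,051.40.

Loan A by $8,051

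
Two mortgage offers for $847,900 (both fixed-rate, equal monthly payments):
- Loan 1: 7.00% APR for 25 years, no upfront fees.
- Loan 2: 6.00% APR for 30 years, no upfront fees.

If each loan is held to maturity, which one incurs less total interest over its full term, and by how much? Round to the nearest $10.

Loan 1: monthly rate = 7%/12 = 0.0058333; payment = 847,900 × 0.0058333 / (1 − (1+0.0058333)^−300) = $5,992.78.
Total interest on Loan 1 = 300 × $5,992.78 − $847,900 = $949,934.00.
Loan 2: at 6.00% the monthly rate is 0.0050000, so the payment is 847,900 × 0.0050000 / (1 − 1.0050000^−360) = $5,083.59.
Total interest on Loan 2 = 360 × $5,083.59 − $847,900 = $982,192.40.
Loan 1 is lower by $32,258.40.

Loan 1 by $32,260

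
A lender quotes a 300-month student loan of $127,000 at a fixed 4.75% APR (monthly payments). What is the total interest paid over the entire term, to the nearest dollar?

Monthly rate = 4.75%/12 = 0.0039583; payment = 127,000 × 0.0039583 / (1 − (1+0.0039583)^−300) = $724.05.
Total paid = 300 × $724.05 = $217,215.00; interest = $217,215.00 − $127,000 = $90,215.00.

$90,215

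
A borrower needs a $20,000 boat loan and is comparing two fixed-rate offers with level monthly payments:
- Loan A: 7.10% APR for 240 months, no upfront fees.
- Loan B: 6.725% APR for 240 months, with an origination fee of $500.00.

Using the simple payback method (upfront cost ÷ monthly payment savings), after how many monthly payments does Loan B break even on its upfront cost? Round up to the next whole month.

112 months

Loan A: monthly rate = 7.1%/12 = 0.0059167; payment = 20,000 × 0.0059167 / (1 − (1+0.0059167)^−240) = $156.26.
Loan B: at 6.725% the monthly rate is 0.0056042, so the payment is 20,000 × 0.0056042 / (1 − 1.0056042^−240) = $151.78.
Monthly savings = $156.26 − $151.78 = $4.48.
Break-even = $500.00 / $4.48 = 111.61 → 112 months.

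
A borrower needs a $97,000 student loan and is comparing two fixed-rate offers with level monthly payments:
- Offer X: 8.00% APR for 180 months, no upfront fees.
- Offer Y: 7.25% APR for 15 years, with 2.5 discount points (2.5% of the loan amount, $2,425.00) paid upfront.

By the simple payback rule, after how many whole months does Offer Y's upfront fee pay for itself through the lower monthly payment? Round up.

59 months

Offer X: monthly rate = 8%/12 = 0.0066667; payment = 97,000 × 0.0066667 / (1 − (1+0.0066667)^−180) = $926.98.
Offer Y: monthly rate = 7.25%/12 = 0.0060417; payment = 97,000 × 0.0060417 / (1 − (1+0.0060417)^−180) = $885.48.
Monthly savings = $926.98 − $885.48 = $41.50.
Break-even = $2,425.00 / $41.50 = 58.43 → 59 months.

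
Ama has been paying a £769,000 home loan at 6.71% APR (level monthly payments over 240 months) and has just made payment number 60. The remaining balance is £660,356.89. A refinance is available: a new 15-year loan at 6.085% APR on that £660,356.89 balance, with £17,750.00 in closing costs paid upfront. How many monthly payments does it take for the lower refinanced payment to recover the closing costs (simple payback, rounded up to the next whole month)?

79 months

Current payment = 769,000 × 6.71%/12 / (1 − (1+0.0055917)^−240) = £5,828.93.
Refinanced payment = 660,356.89 × 0.0050708 / (1 − (1+0.0050708)^−180) = £5,602.84.
Monthly savings = £5,828.93 − £5,602.84 = £226.09.
Break-even = £17,750.00 / £226.09 = 78.51 → 79 months.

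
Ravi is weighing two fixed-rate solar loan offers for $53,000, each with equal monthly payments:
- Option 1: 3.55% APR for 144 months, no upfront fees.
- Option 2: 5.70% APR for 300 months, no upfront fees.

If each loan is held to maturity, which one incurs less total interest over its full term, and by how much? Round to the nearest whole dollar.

Option 1: at 3.55% the monthly rate is 0.0029583, so the payment is 53,000 × 0.0029583 / (1 − 1.0029583^−144) = $452.54.
Total interest on Option 1 = 144 × $452.54 − $53,000 = $12,165.76.
Option 2: at 5.70% the monthly rate is 0.0047500, so the payment is 53,000 × 0.0047500 / (1 − 1.0047500^−300) = $331.83.
Total interest on Option 2 = 300 × $331.83 − $53,000 = $46,549.00.
Option 1 is lower by $34,383.24.

Option 1 by $34,383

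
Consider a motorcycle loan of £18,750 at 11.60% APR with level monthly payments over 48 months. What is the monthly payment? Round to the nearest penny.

£490.09

At 11.60% the monthly rate is 0.0096667, so the payment is 18,750 × 0.0096667 / (1 − 1.0096667^−48) = £490.09.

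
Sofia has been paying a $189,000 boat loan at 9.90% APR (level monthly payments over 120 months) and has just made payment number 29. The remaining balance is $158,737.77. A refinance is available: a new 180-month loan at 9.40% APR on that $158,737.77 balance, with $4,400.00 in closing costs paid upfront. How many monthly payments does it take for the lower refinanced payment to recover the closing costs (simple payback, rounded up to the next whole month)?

6 months

Current payment = 189,000 × 9.9%/12 / (1 − (1+0.0082500)^−120) = $2,487.19.
Refinanced payment = 158,737.77 × 0.0078333 / (1 − (1+0.0078333)^−180) = $1,648.01.
Monthly savings = $2,487.19 − $1,648.01 = $839.18.
Break-even = $4,400.00 / $839.18 = 5.24 → 6 months.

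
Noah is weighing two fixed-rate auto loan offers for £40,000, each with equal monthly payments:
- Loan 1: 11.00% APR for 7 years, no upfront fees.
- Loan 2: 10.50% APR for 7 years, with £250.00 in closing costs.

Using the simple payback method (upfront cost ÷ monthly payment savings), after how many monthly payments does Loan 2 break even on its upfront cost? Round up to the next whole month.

24 months

Loan 1: monthly rate = 11%/12 = 0.0091667; payment = 40,000 × 0.0091667 / (1 − (1+0.0091667)^−84) = £684.90.
Loan 2: monthly rate = 10.5%/12 = 0.0087500; payment = 40,000 × 0.0087500 / (1 − (1+0.0087500)^−84) = £674.43.
Monthly savings = £684.90 − £674.43 = £10.47.
Break-even = £250.00 / £10.47 = 23.88 → 24 months.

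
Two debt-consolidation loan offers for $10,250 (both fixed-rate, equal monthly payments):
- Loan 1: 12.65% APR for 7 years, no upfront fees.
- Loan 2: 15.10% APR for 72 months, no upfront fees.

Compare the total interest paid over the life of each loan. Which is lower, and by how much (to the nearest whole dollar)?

Loan 1 by $145

Loan 1: at 12.65% the monthly rate is 0.0105417, so the payment is 10,250 × 0.0105417 / (1 − 1.0105417^−84) = $184.52.
Total interest on Loan 1 = 84 × $184.52 − $10,250 = $5,249.68.
Loan 2: monthly rate = 15.1%/12 = 0.0125833; payment = 10,250 × 0.0125833 / (1 − (1+0.0125833)^−72) = $217.29.
Total interest on Loan 2 = 72 × $217.29 − $10,250 = $5,394.88.
Loan 1 is lower by $145.20.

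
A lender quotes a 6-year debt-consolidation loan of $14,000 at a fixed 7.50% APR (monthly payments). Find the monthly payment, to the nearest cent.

At 7.50% the monthly rate is 0.0062500, so the payment is 14,000 × 0.0062500 / (1 − 1.0062500^−72) = $242.06.

$242.06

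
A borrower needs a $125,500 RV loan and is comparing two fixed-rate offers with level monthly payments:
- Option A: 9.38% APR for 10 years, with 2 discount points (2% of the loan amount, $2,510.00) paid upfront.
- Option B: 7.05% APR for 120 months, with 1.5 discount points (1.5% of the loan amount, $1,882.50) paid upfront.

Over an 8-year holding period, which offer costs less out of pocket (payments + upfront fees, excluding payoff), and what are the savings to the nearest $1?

Option A: monthly rate = 9.38%/12 = 0.0078167; payment = 125,500 × 0.0078167 / (1 − (1+0.0078167)^−120) = $1,615.71.
Option B: at 7.05% the monthly rate is 0.0058750, so the payment is 125,500 × 0.0058750 / (1 − 1.0058750^−120) = $1,460.40.
Over 96 months: Option A costs 96 × $1,615.71 + $2,510.00 = $157,618.16; Option B costs 96 × $1,460.40 + $1,882.50 = $142,080.90.
Option B is cheaper by $157,618.16 − $142,080.90 = $15,537.26.

Option B by $15,537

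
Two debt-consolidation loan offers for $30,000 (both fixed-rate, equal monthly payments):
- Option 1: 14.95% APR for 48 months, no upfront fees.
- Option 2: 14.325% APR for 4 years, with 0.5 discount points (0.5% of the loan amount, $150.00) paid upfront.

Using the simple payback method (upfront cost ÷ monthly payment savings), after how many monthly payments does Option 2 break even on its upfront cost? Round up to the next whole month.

16 months

Option 1: at 14.95% the monthly rate is 0.0124583, so the payment is 30,000 × 0.0124583 / (1 − 1.0124583^−48) = $834.16.
Option 2: at 14.325% the monthly rate is 0.0119375, so the payment is 30,000 × 0.0119375 / (1 − 1.0119375^−48) = $824.69.
Monthly savings = $834.16 − $824.69 = $9.47.
Break-even = $150.00 / $9.47 = 15.84 → 16 months.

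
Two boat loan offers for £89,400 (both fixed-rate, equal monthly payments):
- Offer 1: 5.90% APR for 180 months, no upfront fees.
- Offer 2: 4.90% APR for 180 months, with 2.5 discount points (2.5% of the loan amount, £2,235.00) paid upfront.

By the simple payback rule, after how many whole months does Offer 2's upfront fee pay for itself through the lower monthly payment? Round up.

48 months

Offer 1: at 5.90% the monthly rate is 0.0049167, so the payment is 89,400 × 0.0049167 / (1 − 1.0049167^−180) = £749.59.
Offer 2: monthly rate = 4.9%/12 = 0.0040833; payment = 89,400 × 0.0040833 / (1 − (1+0.0040833)^−180) = £702.32.
Monthly savings = £749.59 − £702.32 = £47.27.
Break-even = £2,235.00 / £47.27 = 47.28 → 48 months.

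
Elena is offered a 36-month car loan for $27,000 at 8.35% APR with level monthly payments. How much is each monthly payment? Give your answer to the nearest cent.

At 8.35% the monthly rate is 0.0069583, so the payment is 27,000 × 0.0069583 / (1 − 1.0069583^−36) = $850.45.

$850.45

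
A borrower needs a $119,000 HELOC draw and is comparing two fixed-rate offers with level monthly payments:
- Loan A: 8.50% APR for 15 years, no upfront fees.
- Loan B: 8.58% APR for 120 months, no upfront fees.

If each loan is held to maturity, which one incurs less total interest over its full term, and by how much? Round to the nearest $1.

Loan B by $33,268

Loan A: monthly rate = 8.5%/12 = 0.0070833; payment = 119,000 × 0.0070833 / (1 − (1+0.0070833)^−180) = $1,171.84.
Total interest on Loan A = 180 × $1,171.84 − $119,000 = $91,931.20.
Loan B: at 8.58% the monthly rate is 0.0071500, so the payment is 119,000 × 0.0071500 / (1 − 1.0071500^−120) = $1,480.53.
Total interest on Loan B = 120 × $1,480.53 − $119,000 = $58,663.60.
Loan B is lower by $33,267.60.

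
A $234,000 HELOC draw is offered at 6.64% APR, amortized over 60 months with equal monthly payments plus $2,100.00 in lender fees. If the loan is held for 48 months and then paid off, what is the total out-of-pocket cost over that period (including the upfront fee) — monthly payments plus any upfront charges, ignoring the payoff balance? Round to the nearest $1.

$222,604

At 6.64% the monthly rate is 0.0055333, so the payment is 234,000 × 0.0055333 / (1 − 1.0055333^−60) = $4,593.84.
Total outlay = 48 × $4,593.84 + $2,100.00 = $222,604.32.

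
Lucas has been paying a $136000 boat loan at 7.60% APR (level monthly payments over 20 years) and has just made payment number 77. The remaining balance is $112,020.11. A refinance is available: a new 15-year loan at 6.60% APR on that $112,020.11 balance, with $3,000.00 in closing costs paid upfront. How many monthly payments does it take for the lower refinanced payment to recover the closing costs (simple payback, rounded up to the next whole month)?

Current payment = 136,000 × 7.6%/12 / (1 − (1+0.0063333)^−240) = $1,103.94.
Refinanced payment = 112,020.11 × 0.0055000 / (1 − (1+0.0055000)^−180) = $981.98.
Monthly savings = $1,103.94 − $981.98 = $121.96.
Break-even = $3,000.00 / $121.96 = 24.60 → 25 months.

25 months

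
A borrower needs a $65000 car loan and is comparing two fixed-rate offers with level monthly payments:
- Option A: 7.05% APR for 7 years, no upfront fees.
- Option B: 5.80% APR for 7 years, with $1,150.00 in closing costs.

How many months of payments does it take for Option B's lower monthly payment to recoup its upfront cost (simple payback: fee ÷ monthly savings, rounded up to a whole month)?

30 months

Option A: at 7.05% the monthly rate is 0.0058750, so the payment is 65,000 × 0.0058750 / (1 − 1.0058750^−84) = $982.61.
Option B: monthly rate = 5.8%/12 = 0.0048333; payment = 65,000 × 0.0048333 / (1 − (1+0.0048333)^−84) = $943.34.
Monthly savings = $982.61 − $943.34 = $39.27.
Break-even = $1,150.00 / $39.27 = 29.28 → 30 months.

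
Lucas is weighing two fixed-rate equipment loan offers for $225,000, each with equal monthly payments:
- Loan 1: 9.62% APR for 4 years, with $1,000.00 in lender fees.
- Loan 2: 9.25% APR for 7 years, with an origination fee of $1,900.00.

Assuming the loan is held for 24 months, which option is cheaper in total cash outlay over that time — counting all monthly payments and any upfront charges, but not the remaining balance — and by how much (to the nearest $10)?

Loan 1: at 9.62% the monthly rate is 0.0080167, so the payment is 225,000 × 0.0080167 / (1 − 1.0080167^−48) = $5,665.61.
Loan 2: at 9.25% the monthly rate is 0.0077083, so the payment is 225,000 × 0.0077083 / (1 − 1.0077083^−84) = $3,648.65.
Over 24 months: Loan 1 costs 24 × $5,665.61 + $1,000.00 = $136,974.64; Loan 2 costs 24 × $3,648.65 + $1,900.00 = $89,467.60.
Loan 2 is cheaper by $136,974.64 − $89,467.60 = $47,507.04.

Loan 2 by $47,510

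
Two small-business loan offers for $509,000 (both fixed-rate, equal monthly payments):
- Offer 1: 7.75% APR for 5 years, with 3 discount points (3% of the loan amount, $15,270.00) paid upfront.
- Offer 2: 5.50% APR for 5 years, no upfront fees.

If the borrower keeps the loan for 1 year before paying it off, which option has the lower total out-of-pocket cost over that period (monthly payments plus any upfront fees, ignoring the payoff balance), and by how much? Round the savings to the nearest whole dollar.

Offer 1: monthly rate = 7.75%/12 = 0.0064583; payment = 509,000 × 0.0064583 / (1 − (1+0.0064583)^−60) = $10,259.89.
Offer 2: monthly rate = 5.5%/12 = 0.0045833; payment = 509,000 × 0.0045833 / (1 − (1+0.0045833)^−60) = $9,722.49.
Over 12 months: Offer 1 costs 12 × $10,259.89 + $15,270.00 = $138,388.68; Offer 2 costs 12 × $9,722.49 = $116,669.88.
Offer 2 is cheaper by $138,388.68 − $116,669.88 = $21,718.80.

Offer 2 by $21,719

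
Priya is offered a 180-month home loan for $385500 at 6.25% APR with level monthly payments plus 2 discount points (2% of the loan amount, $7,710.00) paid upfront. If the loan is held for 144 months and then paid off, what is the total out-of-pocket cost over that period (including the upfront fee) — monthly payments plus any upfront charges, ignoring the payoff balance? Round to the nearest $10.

Monthly rate = 6.25%/12 = 0.0052083; payment = 385,500 × 0.0052083 / (1 − (1+0.0052083)^−180) = $3,305.37.
Total outlay = 144 × $3,305.37 + $7,710.00 = $483,683.28.

$483,680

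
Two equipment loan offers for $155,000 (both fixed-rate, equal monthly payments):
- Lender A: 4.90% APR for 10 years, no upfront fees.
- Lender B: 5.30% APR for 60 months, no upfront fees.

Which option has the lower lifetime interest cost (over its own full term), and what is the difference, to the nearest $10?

Lender A: monthly rate = 4.9%/12 = 0.0040833; payment = 155,000 × 0.0040833 / (1 − (1+0.0040833)^−120) = $1,636.45.
Total interest on Lender A = 120 × $1,636.45 − $155,000 = $41,374.00.
Lender B: monthly rate = 5.3%/12 = 0.0044167; payment = 155,000 × 0.0044167 / (1 − (1+0.0044167)^−60) = $2,946.39.
Total interest on Lender B = 60 × $2,946.39 − $155,000 = $21,783.40.
Lender B is lower by $19,590.60.

Lender B by $19,590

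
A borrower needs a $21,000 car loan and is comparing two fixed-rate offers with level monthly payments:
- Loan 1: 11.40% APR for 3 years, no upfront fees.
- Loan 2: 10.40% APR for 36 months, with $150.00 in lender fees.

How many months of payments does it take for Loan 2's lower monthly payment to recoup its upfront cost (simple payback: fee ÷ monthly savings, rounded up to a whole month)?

16 months

Loan 1: monthly rate = 11.4%/12 = 0.0095000; payment = 21,000 × 0.0095000 / (1 − (1+0.0095000)^−36) = $691.50.
Loan 2: at 10.40% the monthly rate is 0.0086667, so the payment is 21,000 × 0.0086667 / (1 − 1.0086667^−36) = $681.56.
Monthly savings = $691.50 − $681.56 = $9.94.
Break-even = $150.00 / $9.94 = 15.09 → 16 months.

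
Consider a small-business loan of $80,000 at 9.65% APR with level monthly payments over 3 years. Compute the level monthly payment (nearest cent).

$2,568.25

At 9.65% the monthly rate is 0.0080417, so the payment is 80,000 × 0.0080417 / (1 − 1.0080417^−36) = $2,568.25.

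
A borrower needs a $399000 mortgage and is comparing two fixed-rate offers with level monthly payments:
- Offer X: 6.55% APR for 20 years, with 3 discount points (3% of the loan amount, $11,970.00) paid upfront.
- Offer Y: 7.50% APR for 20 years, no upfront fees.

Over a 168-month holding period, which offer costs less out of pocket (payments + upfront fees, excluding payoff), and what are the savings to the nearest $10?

Offer X by $26,290

Offer X: monthly rate = 6.55%/12 = 0.0054583; payment = 399,000 × 0.0054583 / (1 − (1+0.0054583)^−240) = $2,986.59.
Offer Y: monthly rate = 7.5%/12 = 0.0062500; payment = 399,000 × 0.0062500 / (1 − (1+0.0062500)^−240) = $3,214.32.
Over 168 months: Offer X costs 168 × $2,986.59 + $11,970.00 = $513,717.12; Offer Y costs 168 × $3,214.32 = $540,005.76.
Offer X is cheaper by $540,005.76 − $513,717.12 = $26,288.64.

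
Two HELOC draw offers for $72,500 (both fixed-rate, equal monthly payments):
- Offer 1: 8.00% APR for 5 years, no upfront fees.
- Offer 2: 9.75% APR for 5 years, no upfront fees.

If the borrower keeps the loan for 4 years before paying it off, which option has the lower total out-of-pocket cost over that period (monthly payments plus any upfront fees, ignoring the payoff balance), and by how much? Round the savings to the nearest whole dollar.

Offer 1: monthly rate = 8%/12 = 0.0066667; payment = 72,500 × 0.0066667 / (1 − (1+0.0066667)^−60) = $1,470.04.
Offer 2: monthly rate = 9.75%/12 = 0.0081250; payment = 72,500 × 0.0081250 / (1 − (1+0.0081250)^−60) = $1,531.51.
Over 48 months: Offer 1 costs 48 × $1,470.04 = $70,561.92; Offer 2 costs 48 × $1,531.51 = $73,512.48.
Offer 1 is cheaper by $73,512.48 − $70,561.92 = $2,950.56.

Offer 1 by $2,951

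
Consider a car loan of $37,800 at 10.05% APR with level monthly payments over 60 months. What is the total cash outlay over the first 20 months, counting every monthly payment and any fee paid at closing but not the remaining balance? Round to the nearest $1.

$16,081

Monthly rate = 10.05%/12 = 0.0083750; payment = 37,800 × 0.0083750 / (1 − (1+0.0083750)^−60) = $804.07.
Total outlay = 20 × $804.07 = $16,081.40.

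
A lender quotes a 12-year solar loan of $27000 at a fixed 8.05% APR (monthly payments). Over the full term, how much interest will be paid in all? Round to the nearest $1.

$15,192

Monthly rate = 8.05%/12 = 0.0067083; payment = 27,000 × 0.0067083 / (1 − (1+0.0067083)^−144) = $293.00.
Total paid = 144 × $293.00 = $42,192.00; interest = $42,192.00 − $27,000 = $15,192.00.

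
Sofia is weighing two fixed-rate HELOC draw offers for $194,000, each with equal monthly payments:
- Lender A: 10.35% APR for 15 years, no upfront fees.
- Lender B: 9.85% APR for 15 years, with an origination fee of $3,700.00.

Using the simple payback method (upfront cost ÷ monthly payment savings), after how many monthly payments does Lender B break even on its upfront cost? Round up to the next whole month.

63 months

Lender A: monthly rate = 10.35%/12 = 0.0086250; payment = 194,000 × 0.0086250 / (1 − (1+0.0086250)^−180) = $2,126.47.
Lender B: monthly rate = 9.85%/12 = 0.0082083; payment = 194,000 × 0.0082083 / (1 − (1+0.0082083)^−180) = $2,066.97.
Monthly savings = $2,126.47 − $2,066.97 = $59.50.
Break-even = $3,700.00 / $59.50 = 62.18 → 63 months.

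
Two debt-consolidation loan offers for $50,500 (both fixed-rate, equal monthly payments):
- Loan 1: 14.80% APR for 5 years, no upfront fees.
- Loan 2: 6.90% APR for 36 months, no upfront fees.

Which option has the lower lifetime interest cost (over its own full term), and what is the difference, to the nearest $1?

Loan 1: monthly rate = 14.8%/12 = 0.0123333; payment = 50,500 × 0.0123333 / (1 − (1+0.0123333)^−60) = $1,196.10.
Total interest on Loan 1 = 60 × $1,196.10 − $50,500 = $21,266.00.
Loan 2: at 6.90% the monthly rate is 0.0057500, so the payment is 50,500 × 0.0057500 / (1 − 1.0057500^−36) = $1,556.99.
Total interest on Loan 2 = 36 × $1,556.99 − $50,500 = $5,551.64.
Loan 2 is lower by $15,714.36.

Loan 2 by $15,714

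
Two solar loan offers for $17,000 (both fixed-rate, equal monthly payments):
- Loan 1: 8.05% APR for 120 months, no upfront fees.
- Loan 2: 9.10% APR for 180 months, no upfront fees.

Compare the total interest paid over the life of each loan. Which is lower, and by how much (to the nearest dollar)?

Loan 1 by $6,414

Loan 1: at 8.05% the monthly rate is 0.0067083, so the payment is 17,000 × 0.0067083 / (1 − 1.0067083^−120) = $206.71.
Total interest on Loan 1 = 120 × $206.71 − $17,000 = $7,805.20.
Loan 2: monthly rate = 9.1%/12 = 0.0075833; payment = 17,000 × 0.0075833 / (1 − (1+0.0075833)^−180) = $173.44.
Total interest on Loan 2 = 180 × $173.44 − $17,000 = $14,219.20.
Loan 1 is lower by $6,414.00.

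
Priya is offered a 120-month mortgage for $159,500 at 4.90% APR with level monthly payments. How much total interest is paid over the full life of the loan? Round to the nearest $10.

Monthly rate = 4.9%/12 = 0.0040833; payment = 159,500 × 0.0040833 / (1 − (1+0.0040833)^−120) = $1,683.96.
Total paid = 120 × $1,683.96 = $202,075.20; interest = $202,075.20 − $159,500 = $42,575.20.

$42,580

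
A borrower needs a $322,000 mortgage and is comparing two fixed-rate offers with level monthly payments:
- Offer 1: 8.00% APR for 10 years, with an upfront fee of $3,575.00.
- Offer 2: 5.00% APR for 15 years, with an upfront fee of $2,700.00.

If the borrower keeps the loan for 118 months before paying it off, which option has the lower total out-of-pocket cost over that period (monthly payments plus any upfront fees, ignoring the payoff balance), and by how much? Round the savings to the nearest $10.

Offer 2 by $161,400

Offer 1: at 8.00% the monthly rate is 0.0066667, so the payment is 322,000 × 0.0066667 / (1 − 1.0066667^−120) = $3,906.75.
Offer 2: at 5.00% the monthly rate is 0.0041667, so the payment is 322,000 × 0.0041667 / (1 − 1.0041667^−180) = $2,546.36.
Over 118 months: Offer 1 costs 118 × $3,906.75 + $3,575.00 = $464,571.50; Offer 2 costs 118 × $2,546.36 + $2,700.00 = $303,170.48.
Offer 2 is cheaper by $464,571.50 − $303,170.48 = $161,401.02.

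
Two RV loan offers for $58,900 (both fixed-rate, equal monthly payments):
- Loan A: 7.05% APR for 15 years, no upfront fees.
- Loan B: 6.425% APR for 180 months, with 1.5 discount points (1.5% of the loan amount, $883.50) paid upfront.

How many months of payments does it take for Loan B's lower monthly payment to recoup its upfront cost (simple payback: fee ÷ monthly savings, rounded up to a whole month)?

44 months

Loan A: monthly rate = 7.05%/12 = 0.0058750; payment = 58,900 × 0.0058750 / (1 − (1+0.0058750)^−180) = $531.06.
Loan B: at 6.425% the monthly rate is 0.0053542, so the payment is 58,900 × 0.0053542 / (1 − 1.0053542^−180) = $510.66.
Monthly savings = $531.06 − $510.66 = $20.40.
Break-even = $883.50 / $20.40 = 43.31 → 44 months.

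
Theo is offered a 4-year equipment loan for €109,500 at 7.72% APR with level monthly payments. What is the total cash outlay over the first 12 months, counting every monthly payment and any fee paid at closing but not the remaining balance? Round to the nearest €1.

Monthly rate = 7.72%/12 = 0.0064333; payment = 109,500 × 0.0064333 / (1 − (1+0.0064333)^−48) = €2,658.85.
Total outlay = 12 × €2,658.85 = €31,906.20.

€31,906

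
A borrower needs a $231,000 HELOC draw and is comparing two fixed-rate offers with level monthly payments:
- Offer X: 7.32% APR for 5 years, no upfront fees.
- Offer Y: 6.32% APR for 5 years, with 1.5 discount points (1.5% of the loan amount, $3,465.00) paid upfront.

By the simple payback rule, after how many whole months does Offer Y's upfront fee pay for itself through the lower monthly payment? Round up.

32 months

Offer X: monthly rate = 7.32%/12 = 0.0061000; payment = 231,000 × 0.0061000 / (1 − (1+0.0061000)^−60) = $4,609.03.
Offer Y: monthly rate = 6.32%/12 = 0.0052667; payment = 231,000 × 0.0052667 / (1 − (1+0.0052667)^−60) = $4,500.33.
Monthly savings = $4,609.03 − $4,500.33 = $108.70.
Break-even = $3,465.00 / $108.70 = 31.88 → 32 months.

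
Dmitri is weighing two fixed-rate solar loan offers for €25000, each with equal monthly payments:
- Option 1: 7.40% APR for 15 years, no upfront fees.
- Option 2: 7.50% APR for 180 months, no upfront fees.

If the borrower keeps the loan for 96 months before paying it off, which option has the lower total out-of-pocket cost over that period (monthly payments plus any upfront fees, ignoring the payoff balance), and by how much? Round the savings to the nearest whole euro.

Option 1: monthly rate = 7.4%/12 = 0.0061667; payment = 25,000 × 0.0061667 / (1 − (1+0.0061667)^−180) = €230.33.
Option 2: monthly rate = 7.5%/12 = 0.0062500; payment = 25,000 × 0.0062500 / (1 − (1+0.0062500)^−180) = €231.75.
Over 96 months: Option 1 costs 96 × €230.33 = €22,111.68; Option 2 costs 96 × €231.75 = €22,248.00.
Option 1 is cheaper by €22,248.00 − €22,111.68 = €136.32.

Option 1 by €136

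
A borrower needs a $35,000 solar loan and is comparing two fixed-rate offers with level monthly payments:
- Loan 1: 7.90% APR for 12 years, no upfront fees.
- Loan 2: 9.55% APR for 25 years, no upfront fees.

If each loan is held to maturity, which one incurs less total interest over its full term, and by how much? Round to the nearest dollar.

Loan 1 by $37,824

Loan 1: monthly rate = 7.9%/12 = 0.0065833; payment = 35,000 × 0.0065833 / (1 − (1+0.0065833)^−144) = $376.94.
Total interest on Loan 1 = 144 × $376.94 − $35,000 = $19,279.36.
Loan 2: at 9.55% the monthly rate is 0.0079583, so the payment is 35,000 × 0.0079583 / (1 − 1.0079583^−300) = $307.01.
Total interest on Loan 2 = 300 × $307.01 − $35,000 = $57,103.00.
Loan 1 is lower by $37,823.64.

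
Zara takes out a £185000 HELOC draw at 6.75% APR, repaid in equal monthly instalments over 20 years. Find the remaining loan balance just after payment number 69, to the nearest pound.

£154,245

With monthly rate i = 6.75%/12 = 0.0056250, the balance after k of n payments is P · [(1+i)^n − (1+i)^k] / [(1+i)^n − 1].
(1+0.0056250)^240 = 3.84286162 and (1+0.0056250)^69 = 1.47261168, so the balance is 185,000 × (3.84286162 − 1.47261168) / (3.84286162 − 1) = £154,244.67.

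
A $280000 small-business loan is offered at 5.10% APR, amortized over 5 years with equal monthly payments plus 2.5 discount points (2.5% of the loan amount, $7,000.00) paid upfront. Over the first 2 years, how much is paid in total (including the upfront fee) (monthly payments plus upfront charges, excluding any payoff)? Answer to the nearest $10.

$134,120

At 5.10% the monthly rate is 0.0042500, so the payment is 280,000 × 0.0042500 / (1 − 1.0042500^−60) = $5,296.78.
Total outlay = 24 × $5,296.78 + $7,000.00 = $134,122.72.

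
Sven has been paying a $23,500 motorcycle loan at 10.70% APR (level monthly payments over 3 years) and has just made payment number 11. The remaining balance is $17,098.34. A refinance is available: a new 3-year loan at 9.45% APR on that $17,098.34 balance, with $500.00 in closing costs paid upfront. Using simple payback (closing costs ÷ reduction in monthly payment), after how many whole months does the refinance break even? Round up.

3 months

Current payment = 23,500 × 10.7%/12 / (1 − (1+0.0089167)^−36) = $766.03.
Refinanced payment = 17,098.34 × 0.0078750 / (1 − (1+0.0078750)^−36) = $547.31.
Monthly savings = $766.03 − $547.31 = $218.72.
Break-even = $500.00 / $218.72 = 2.29 → 3 months.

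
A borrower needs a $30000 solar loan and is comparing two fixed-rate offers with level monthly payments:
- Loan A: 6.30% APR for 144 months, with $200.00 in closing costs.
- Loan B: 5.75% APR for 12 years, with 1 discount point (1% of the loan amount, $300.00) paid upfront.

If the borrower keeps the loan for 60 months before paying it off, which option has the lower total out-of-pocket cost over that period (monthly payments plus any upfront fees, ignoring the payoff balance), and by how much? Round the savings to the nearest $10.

Loan A: at 6.30% the monthly rate is 0.0052500, so the payment is 30,000 × 0.0052500 / (1 − 1.0052500^−144) = $297.43.
Loan B: monthly rate = 5.75%/12 = 0.0047917; payment = 30,000 × 0.0047917 / (1 − (1+0.0047917)^−144) = $288.89.
Over 60 months: Loan A costs 60 × $297.43 + $200.00 = $18,045.80; Loan B costs 60 × $288.89 + $300.00 = $17,633.40.
Loan B is cheaper by $18,045.80 − $17,633.40 = $412.40.

Loan B by $410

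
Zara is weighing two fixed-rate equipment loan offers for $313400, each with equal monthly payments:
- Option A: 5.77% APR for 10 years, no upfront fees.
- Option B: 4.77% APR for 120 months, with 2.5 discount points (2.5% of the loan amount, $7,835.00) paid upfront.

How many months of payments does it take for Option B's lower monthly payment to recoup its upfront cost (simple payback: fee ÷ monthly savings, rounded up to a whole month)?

51 months

Option A: at 5.77% the monthly rate is 0.0048083, so the payment is 313,400 × 0.0048083 / (1 − 1.0048083^−120) = $3,443.29.
Option B: monthly rate = 4.77%/12 = 0.0039750; payment = 313,400 × 0.0039750 / (1 − (1+0.0039750)^−120) = $3,288.97.
Monthly savings = $3,443.29 − $3,288.97 = $154.32.
Break-even = $7,835.00 / $154.32 = 50.77 → 51 months.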